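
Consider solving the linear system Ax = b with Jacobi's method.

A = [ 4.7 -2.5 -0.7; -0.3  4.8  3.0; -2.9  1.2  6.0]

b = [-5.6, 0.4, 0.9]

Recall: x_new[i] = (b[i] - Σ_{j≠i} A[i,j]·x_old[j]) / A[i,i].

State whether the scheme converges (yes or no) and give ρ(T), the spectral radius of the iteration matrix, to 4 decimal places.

yes, ρ = 0.6840

A = D + L + U where D = diag(4.7, 4.8, 6).
Jacobi: T = -D⁻¹(L+U), T[2,1] = -(1.2)/(6) = -0.2000; T[2,2] = 0.
  T[0,:] = [+0.0000 +0.5319 +0.1489]
  T[1,:] = [+0.0625 +0.0000 -0.6250]
  T[2,:] = [+0.4833 -0.2000 +0.0000]
moduli |λ_i(T)| = 0.6840, 0.4875, 0.4875.
ρ(T) = max|λ| = 0.6840; 0.6840 < 1, so it converges for any x₀.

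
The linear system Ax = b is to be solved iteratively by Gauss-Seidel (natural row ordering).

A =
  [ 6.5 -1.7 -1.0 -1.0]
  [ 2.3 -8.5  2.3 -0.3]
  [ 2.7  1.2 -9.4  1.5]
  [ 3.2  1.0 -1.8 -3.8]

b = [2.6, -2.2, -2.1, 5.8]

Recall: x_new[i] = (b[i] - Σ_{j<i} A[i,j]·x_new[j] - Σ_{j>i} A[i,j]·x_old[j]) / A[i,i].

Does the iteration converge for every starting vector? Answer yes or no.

yes

Write A = D+L+U with D = diag(6.5, -8.5, -9.4, -3.8).
Gauss-Seidel: T = -(D+L)⁻¹U, row 0 first, T[0,1] = -(-1.7)/(6.5) = +0.2615; later rows by forward substitution.
  T[0,:] = [+0.0000  +0.2615  +0.1538  +0.1538]
  T[1,:] = [+0.0000  +0.0708  +0.3122  +0.0063]
  T[2,:] = [+0.0000  +0.0842  +0.0840  +0.2046]
  T[3,:] = [+0.0000  +0.1990  +0.1719  +0.0343]
|roots of det(T-λI)|: 0.3861, 0.1569, 0.1569, 0.0000.
spectral radius ρ = 0.3861; 0.3861 < 1, so it converges for any x₀.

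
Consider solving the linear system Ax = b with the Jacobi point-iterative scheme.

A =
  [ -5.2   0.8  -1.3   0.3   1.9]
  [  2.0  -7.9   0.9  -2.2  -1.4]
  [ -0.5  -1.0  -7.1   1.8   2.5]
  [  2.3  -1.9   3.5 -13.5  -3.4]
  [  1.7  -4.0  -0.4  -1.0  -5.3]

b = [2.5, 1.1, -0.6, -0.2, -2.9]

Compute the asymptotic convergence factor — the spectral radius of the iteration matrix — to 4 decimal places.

0.8751

Let D = diag(-5.2, -7.9, -7.1, -13.5, -5.3); L, U the strict triangles.
Jacobi T = -D⁻¹(L+U): T[3,4] = -(-3.4)/(-13.5) = -0.2519; T[3,3] = 0.
  T[0,:] = [+0.0000, +0.1538, -0.2500, +0.0577, +0.3654]
  T[1,:] = [+0.2532, +0.0000, +0.1139, -0.2785, -0.1772]
  T[2,:] = [-0.0704, -0.1408, +0.0000, +0.2535, +0.3521]
  T[3,:] = [+0.1704, -0.1407, +0.2593, +0.0000, -0.2519]
  T[4,:] = [+0.3208, -0.7547, -0.0755, -0.1887, +0.0000]
|λ(T)| sorted: 0.8751, 0.3567, 0.3379, 0.3379, 0.0929.
ρ(T) = max|λ| = 0.8751; 0.8751 < 1 ⇒ converges.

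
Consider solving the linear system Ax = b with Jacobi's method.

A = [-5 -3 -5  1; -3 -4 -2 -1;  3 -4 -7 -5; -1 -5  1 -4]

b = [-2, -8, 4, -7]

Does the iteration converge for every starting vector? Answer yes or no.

Diagonal D = diag(-5, -4, -7, -4); L, U strict lower/upper.
Jacobi T = -D⁻¹(L+U): T[1,3] = -(-1)/(-4) = -0.2500; T[1,1] = 0.
  T[0,:] = [+0.0000, -0.6000, -1.0000, +0.2000]
  T[1,:] = [-0.7500, +0.0000, -0.5000, -0.2500]
  T[2,:] = [+0.4286, -0.5714, +0.0000, -0.7143]
  T[3,:] = [-0.2500, -1.2500, +0.2500, +0.0000]
|λ(T)| sorted: 1.2730, 0.9543, 0.9543, 0.9304.
spectral radius ρ = 1.2730; 1.2730 > 1: divergent.

no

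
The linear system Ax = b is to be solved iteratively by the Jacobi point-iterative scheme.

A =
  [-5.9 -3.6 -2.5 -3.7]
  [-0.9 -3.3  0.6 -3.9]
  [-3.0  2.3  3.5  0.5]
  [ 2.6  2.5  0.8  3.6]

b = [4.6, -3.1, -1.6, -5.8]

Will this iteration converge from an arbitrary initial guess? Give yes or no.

no

Write A = D+L+U with D = diag(-5.9, -3.3, 3.5, 3.6).
T_J = -D⁻¹(L+U): T[1,0] = -(-0.9)/(-3.3) = -0.2727; T[1,1] = 0.
  T[0,:] = [+0.0000, -0.6102, -0.4237, -0.6271]
  T[1,:] = [-0.2727, +0.0000, +0.1818, -1.1818]
  T[2,:] = [+0.8571, -0.6571, +0.0000, -0.1429]
  T[3,:] = [-0.7222, -0.6944, -0.2222, +0.0000]
|eigenvalues of T|: 1.3835, 0.8356, 0.6835, 0.6835.
spectral radius ρ = 1.3835; 1.3835 > 1 ⇒ diverges.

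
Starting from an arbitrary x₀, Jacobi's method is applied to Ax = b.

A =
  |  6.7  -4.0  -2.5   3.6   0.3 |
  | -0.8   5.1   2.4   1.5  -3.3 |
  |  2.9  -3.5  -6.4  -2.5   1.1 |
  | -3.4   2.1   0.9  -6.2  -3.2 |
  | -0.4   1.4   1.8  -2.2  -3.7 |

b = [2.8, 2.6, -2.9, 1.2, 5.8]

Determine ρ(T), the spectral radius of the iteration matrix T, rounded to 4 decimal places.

1.1764

A = D + L + U where D = diag(6.7, 5.1, -6.4, -6.2, -3.7).
Jacobi: T = -D⁻¹(L+U), T[3,4] = -(-3.2)/(-6.2) = -0.5161; T[3,3] = 0.
  T[0,:] = [+0.0000, +0.5970, +0.3731, -0.5373, -0.0448]
  T[1,:] = [+0.1569, +0.0000, -0.4706, -0.2941, +0.6471]
  T[2,:] = [+0.4531, -0.5469, +0.0000, -0.3906, +0.1719]
  T[3,:] = [-0.5484, +0.3387, +0.1452, +0.0000, -0.5161]
  T[4,:] = [-0.1081, +0.3784, +0.4865, -0.5946, +0.0000]
moduli |λ_i(T)| = 1.1764, 0.9590, 0.3835, 0.3275, 0.3275.
spectral radius ρ = 1.1764; 1.1764 > 1, so it fails to converge.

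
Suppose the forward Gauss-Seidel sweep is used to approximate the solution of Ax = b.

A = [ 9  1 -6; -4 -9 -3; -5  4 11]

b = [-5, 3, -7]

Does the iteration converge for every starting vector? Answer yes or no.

A = D + L + U where D = diag(9, -9, 11).
T_GS = -(D+L)⁻¹U: row 0 first, T[0,2] = -(-6)/(9) = +0.6667; later rows by forward substitution.
  T[0,:] = [+0.0000, -0.1111, +0.6667]
  T[1,:] = [+0.0000, +0.0494, -0.6296]
  T[2,:] = [+0.0000, -0.0685, +0.5320]
|λ(T)| sorted: 0.6090, 0.0276, 0.0000.
spectral radius ρ = 0.6090; 0.6090 < 1: convergent.

yes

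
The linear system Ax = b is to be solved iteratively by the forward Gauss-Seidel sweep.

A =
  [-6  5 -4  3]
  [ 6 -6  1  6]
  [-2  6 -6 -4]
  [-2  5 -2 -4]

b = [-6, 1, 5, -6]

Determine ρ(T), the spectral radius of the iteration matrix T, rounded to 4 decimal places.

1.6558

A = D + L + U where D = diag(-6, -6, -6, -4).
Gauss-Seidel: T = -(D+L)⁻¹U, row 0 first, T[0,1] = -(5)/(-6) = +0.8333; later rows by forward substitution.
  T[0,:] = [+0.0000  +0.8333  -0.6667  +0.5000]
  T[1,:] = [+0.0000  +0.8333  -0.5000  +1.5000]
  T[2,:] = [+0.0000  +0.5556  -0.2778  +0.6667]
  T[3,:] = [+0.0000  +0.3472  -0.1528  +1.2917]
|roots of det(T-λI)|: 1.6558, 0.1672, 0.1672, 0.0000.
spectral radius ρ = 1.6558; 1.6558 > 1 ⇒ diverges.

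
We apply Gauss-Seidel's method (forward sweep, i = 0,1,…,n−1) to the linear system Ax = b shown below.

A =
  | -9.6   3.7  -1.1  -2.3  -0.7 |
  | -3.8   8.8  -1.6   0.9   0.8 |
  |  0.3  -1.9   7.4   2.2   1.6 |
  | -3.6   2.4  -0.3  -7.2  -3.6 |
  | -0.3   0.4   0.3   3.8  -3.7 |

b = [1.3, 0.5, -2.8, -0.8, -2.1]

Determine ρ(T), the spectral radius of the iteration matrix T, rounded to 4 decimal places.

Write A = D+L+U with D = diag(-9.6, 8.8, 7.4, -7.2, -3.7).
T_GS = -(D+L)⁻¹U: row 0 first, T[0,2] = -(-1.1)/(-9.6) = -0.1146; later rows by forward substitution.
  T[0,:] = [+0.0000  +0.3854  -0.1146  -0.2396  -0.0729]
  T[1,:] = [+0.0000  +0.1664  +0.1323  -0.2057  -0.1224]
  T[2,:] = [+0.0000  +0.0271  +0.0386  -0.3404  -0.2447]
  T[3,:] = [+0.0000  -0.1384  +0.0998  +0.0654  -0.4941]
  T[4,:] = [+0.0000  -0.1532  +0.1292  +0.0368  -0.5347]
moduli |λ_i(T)| = 0.3598, 0.2739, 0.2177, 0.0394, 0.0000.
ρ(T) = max|λ| = 0.3598; 0.3598 < 1: convergent.

0.3598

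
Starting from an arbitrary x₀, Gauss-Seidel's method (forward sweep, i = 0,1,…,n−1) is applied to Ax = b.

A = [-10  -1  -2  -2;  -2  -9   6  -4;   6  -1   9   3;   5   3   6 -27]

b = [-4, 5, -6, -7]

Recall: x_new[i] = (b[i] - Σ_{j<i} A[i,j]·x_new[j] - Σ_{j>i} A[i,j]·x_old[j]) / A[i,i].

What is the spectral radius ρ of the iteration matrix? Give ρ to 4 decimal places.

0.3145

Diagonal D = diag(-10, -9, 9, -27); L, U strict lower/upper.
T_GS = -(D+L)⁻¹U: row 0 first, T[0,1] = -(-1)/(-10) = -0.1000; later rows by forward substitution.
  T[0,:] = [+0.0000  -0.1000  -0.2000  -0.2000]
  T[1,:] = [+0.0000  +0.0222  +0.7111  -0.4000]
  T[2,:] = [+0.0000  +0.0691  +0.2123  -0.2444]
  T[3,:] = [+0.0000  -0.0007  +0.0892  -0.1358]
|roots of det(T-λI)|: 0.3145, 0.1144, 0.1144, 0.0000.
ρ = 0.3145; 0.3145 < 1 ⇒ converges.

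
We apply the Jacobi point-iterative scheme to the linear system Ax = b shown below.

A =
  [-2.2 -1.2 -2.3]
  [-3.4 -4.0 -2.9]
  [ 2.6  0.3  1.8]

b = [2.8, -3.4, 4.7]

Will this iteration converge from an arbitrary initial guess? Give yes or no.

no

Write A = D+L+U with D = diag(-2.2, -4, 1.8).
T_J = -D⁻¹(L+U): T[0,1] = -(-1.2)/(-2.2) = -0.5455; T[0,0] = 0.
  T[0,:] = [+0.0000  -0.5455  -1.0455]
  T[1,:] = [-0.8500  +0.0000  -0.7250]
  T[2,:] = [-1.4444  -0.1667  +0.0000]
|eigenvalues of T|: 1.5954, 1.2284, 0.3670.
ρ(T) = max|λ| = 1.5954; 1.5954 > 1 ⇒ diverges.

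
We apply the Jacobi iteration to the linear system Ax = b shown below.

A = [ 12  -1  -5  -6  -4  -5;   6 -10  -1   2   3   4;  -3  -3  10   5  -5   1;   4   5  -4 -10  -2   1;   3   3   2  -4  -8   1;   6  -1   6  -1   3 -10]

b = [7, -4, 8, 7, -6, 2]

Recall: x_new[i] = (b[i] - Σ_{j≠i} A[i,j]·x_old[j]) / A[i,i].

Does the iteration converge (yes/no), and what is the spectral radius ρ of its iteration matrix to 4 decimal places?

no, ρ = 1.1231

Split A = D + L + U, D = diag(12, -10, 10, -10, -8, -10).
Jacobi: T = -D⁻¹(L+U), T[2,5] = -(1)/(10) = -0.1000; T[2,2] = 0.
  T[0,:] = [+0.0000  +0.0833  +0.4167  +0.5000  +0.3333  +0.4167]
  T[1,:] = [+0.6000  +0.0000  -0.1000  +0.2000  +0.3000  +0.4000]
  T[2,:] = [+0.3000  +0.3000  +0.0000  -0.5000  +0.5000  -0.1000]
  T[3,:] = [+0.4000  +0.5000  -0.4000  +0.0000  -0.2000  +0.1000]
  T[4,:] = [+0.3750  +0.3750  +0.2500  -0.5000  +0.0000  +0.1250]
  T[5,:] = [+0.6000  -0.1000  +0.6000  -0.1000  +0.3000  +0.0000]
moduli |λ_i(T)| = 1.1231, 0.8139, 0.7042, 0.5142, 0.4263, 0.4263.
ρ(T) = max|λ| = 1.1231; 1.1231 > 1: divergent.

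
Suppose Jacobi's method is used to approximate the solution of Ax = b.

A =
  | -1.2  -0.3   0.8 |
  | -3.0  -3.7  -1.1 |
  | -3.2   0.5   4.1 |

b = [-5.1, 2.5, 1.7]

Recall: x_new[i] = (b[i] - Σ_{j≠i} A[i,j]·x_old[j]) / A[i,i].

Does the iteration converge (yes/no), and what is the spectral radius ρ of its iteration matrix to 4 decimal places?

yes, ρ = 0.9437

Write A = D+L+U with D = diag(-1.2, -3.7, 4.1).
T_J = -D⁻¹(L+U): T[2,0] = -(-3.2)/(4.1) = +0.7805; T[2,2] = 0.
  T[0,:] = [+0.0000 -0.2500 +0.6667]
  T[1,:] = [-0.8108 +0.0000 -0.2973]
  T[2,:] = [+0.7805 -0.1220 +0.0000]
eigenvalue magnitudes: 0.9437, 0.7741, 0.1696.
ρ = 0.9437; 0.9437 < 1: convergent.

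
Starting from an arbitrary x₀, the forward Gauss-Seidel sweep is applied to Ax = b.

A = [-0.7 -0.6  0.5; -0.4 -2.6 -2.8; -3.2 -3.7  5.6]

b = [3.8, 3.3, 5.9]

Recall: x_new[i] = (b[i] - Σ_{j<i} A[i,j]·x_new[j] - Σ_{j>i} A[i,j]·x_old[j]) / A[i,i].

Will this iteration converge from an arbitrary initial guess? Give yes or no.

yes

Let D = diag(-0.7, -2.6, 5.6); L, U the strict triangles.
GS T = -(D+L)⁻¹U: row 0 first, T[0,2] = -(0.5)/(-0.7) = +0.7143; later rows by forward substitution.
  T[0,:] = [+0.0000, -0.8571, +0.7143]
  T[1,:] = [+0.0000, +0.1319, -1.1868]
  T[2,:] = [+0.0000, -0.4027, -0.3760]
eigenvalue magnitudes: 0.8585, 0.6144, 0.0000.
ρ(T) = max|λ| = 0.8585; 0.8585 < 1: convergent.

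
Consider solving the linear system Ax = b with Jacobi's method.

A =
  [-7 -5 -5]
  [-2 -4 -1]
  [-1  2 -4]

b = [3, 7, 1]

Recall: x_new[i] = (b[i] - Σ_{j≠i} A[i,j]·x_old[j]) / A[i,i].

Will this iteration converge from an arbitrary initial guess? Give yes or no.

Diagonal D = diag(-7, -4, -4); L, U strict lower/upper.
Jacobi T = -D⁻¹(L+U): T[2,0] = -(-1)/(-4) = -0.2500; T[2,2] = 0.
  T[0,:] = [+0.0000  -0.7143  -0.7143]
  T[1,:] = [-0.5000  +0.0000  -0.2500]
  T[2,:] = [-0.2500  +0.5000  +0.0000]
|eigenvalues of T|: 0.7653, 0.4183, 0.4183.
spectral radius ρ = 0.7653; 0.7653 < 1 ⇒ converges.

yes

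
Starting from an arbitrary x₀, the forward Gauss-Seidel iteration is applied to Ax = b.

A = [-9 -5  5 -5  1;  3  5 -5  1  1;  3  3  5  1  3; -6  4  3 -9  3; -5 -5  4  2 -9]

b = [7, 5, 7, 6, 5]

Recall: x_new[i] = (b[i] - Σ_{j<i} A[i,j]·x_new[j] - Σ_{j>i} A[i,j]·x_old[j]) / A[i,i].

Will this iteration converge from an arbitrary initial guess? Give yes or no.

Let D = diag(-9, 5, 5, -9, -9); L, U the strict triangles.
GS T = -(D+L)⁻¹U: row 0 first, T[0,1] = -(-5)/(-9) = -0.5556; later rows by forward substitution.
  T[0,:] = [+0.0000  -0.5556  +0.5556  -0.5556  +0.1111]
  T[1,:] = [+0.0000  +0.3333  +0.6667  +0.1333  -0.2667]
  T[2,:] = [+0.0000  +0.1333  -0.7333  +0.0533  -0.5067]
  T[3,:] = [+0.0000  +0.5630  -0.3185  +0.4474  -0.0281]
  T[4,:] = [+0.0000  +0.3078  -1.0757  +0.3577  -0.1450]
moduli |λ_i(T)| = 1.2430, 0.6619, 0.6619, 0.0378, 0.0000.
ρ = 1.2430; 1.2430 > 1 ⇒ diverges.

no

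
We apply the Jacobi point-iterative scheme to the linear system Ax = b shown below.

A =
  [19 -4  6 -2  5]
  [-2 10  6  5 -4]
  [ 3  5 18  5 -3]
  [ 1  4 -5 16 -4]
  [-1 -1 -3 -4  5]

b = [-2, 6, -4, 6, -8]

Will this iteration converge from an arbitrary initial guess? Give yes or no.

yes

A = D + L + U where D = diag(19, 10, 18, 16, 5).
Jacobi T = -D⁻¹(L+U): T[2,1] = -(5)/(18) = -0.2778; T[2,2] = 0.
  T[0,:] = [+0.0000  +0.2105  -0.3158  +0.1053  -0.2632]
  T[1,:] = [+0.2000  +0.0000  -0.6000  -0.5000  +0.4000]
  T[2,:] = [-0.1667  -0.2778  +0.0000  -0.2778  +0.1667]
  T[3,:] = [-0.0625  -0.2500  +0.3125  +0.0000  +0.2500]
  T[4,:] = [+0.2000  +0.2000  +0.6000  +0.8000  +0.0000]
|roots of det(T-λI)|: 0.8577, 0.6138, 0.3411, 0.1090, 0.0118.
ρ(T) = max|λ| = 0.8577; 0.8577 < 1: convergent.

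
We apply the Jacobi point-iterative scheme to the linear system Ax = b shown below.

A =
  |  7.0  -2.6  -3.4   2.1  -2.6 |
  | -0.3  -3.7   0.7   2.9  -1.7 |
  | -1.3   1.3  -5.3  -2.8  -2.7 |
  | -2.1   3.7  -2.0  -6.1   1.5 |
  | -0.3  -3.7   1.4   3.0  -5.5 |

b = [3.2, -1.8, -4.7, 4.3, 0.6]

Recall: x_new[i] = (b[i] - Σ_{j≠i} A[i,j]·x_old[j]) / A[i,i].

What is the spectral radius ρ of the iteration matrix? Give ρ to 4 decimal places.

Split A = D + L + U, D = diag(7, -3.7, -5.3, -6.1, -5.5).
Jacobi T = -D⁻¹(L+U): T[1,2] = -(0.7)/(-3.7) = +0.1892; T[1,1] = 0.
  T[0,:] = [+0.0000, +0.3714, +0.4857, -0.3000, +0.3714]
  T[1,:] = [-0.0811, +0.0000, +0.1892, +0.7838, -0.4595]
  T[2,:] = [-0.2453, +0.2453, +0.0000, -0.5283, -0.5094]
  T[3,:] = [-0.3443, +0.6066, -0.3279, +0.0000, +0.2459]
  T[4,:] = [-0.0545, -0.6727, +0.2545, +0.5455, +0.0000]
eigenvalue magnitudes: 1.2381, 0.6756, 0.6756, 0.5279, 0.5279.
spectral radius ρ = 1.2381; 1.2381 > 1 ⇒ diverges.

1.2381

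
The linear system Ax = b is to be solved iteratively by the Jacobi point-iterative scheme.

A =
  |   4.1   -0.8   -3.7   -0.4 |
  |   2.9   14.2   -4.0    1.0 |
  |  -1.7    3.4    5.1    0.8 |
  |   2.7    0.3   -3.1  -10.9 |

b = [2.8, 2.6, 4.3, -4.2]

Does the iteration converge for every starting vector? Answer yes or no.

A = D + L + U where D = diag(4.1, 14.2, 5.1, -10.9).
T_J = -D⁻¹(L+U): T[2,0] = -(-1.7)/(5.1) = +0.3333; T[2,2] = 0.
  T[0,:] = [+0.0000 +0.1951 +0.9024 +0.0976]
  T[1,:] = [-0.2042 +0.0000 +0.2817 -0.0704]
  T[2,:] = [+0.3333 -0.6667 +0.0000 -0.1569]
  T[3,:] = [+0.2477 +0.0275 -0.2844 +0.0000]
moduli |λ_i(T)| = 0.5668, 0.3212, 0.3212, 0.2365.
spectral radius ρ = 0.5668; 0.5668 < 1: convergent.

yes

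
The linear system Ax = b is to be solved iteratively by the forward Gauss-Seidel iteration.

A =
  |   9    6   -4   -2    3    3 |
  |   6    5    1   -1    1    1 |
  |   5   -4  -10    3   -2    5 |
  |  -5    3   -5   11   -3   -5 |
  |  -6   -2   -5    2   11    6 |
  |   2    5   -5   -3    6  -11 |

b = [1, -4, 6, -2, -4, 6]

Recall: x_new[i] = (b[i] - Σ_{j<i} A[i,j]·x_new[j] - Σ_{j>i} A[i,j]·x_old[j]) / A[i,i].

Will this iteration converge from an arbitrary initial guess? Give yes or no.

no

Diagonal D = diag(9, 5, -10, 11, 11, -11); L, U strict lower/upper.
Gauss-Seidel: T = -(D+L)⁻¹U, row 0 first, T[0,2] = -(-4)/(9) = +0.4444; later rows by forward substitution.
  T[0,:] = [+0.0000 -0.6667 +0.4444 +0.2222 -0.3333 -0.3333]
  T[1,:] = [+0.0000 +0.8000 -0.7333 -0.0667 +0.2000 +0.2000]
  T[2,:] = [+0.0000 -0.6533 +0.5156 +0.4378 -0.4467 +0.2533]
  T[3,:] = [+0.0000 -0.8182 +0.6364 +0.3182 -0.1364 +0.3636]
  T[4,:] = [+0.0000 -0.3664 +0.2277 +0.2502 -0.3237 -0.6419]
  T[5,:] = [+0.0000 +0.5627 -0.5362 -0.1392 +0.0940 -0.5341]
moduli |λ_i(T)| = 1.3806, 0.6711, 0.1193, 0.1193, 0.0820, 0.0000.
ρ = 1.3806; 1.3806 > 1: divergent.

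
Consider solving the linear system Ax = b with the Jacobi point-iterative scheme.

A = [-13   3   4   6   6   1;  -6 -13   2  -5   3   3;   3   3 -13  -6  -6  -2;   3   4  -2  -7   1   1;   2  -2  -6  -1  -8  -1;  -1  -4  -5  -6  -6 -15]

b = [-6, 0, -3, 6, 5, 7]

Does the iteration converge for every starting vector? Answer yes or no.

Split A = D + L + U, D = diag(-13, -13, -13, -7, -8, -15).
Jacobi: T = -D⁻¹(L+U), T[0,1] = -(3)/(-13) = +0.2308; T[0,0] = 0.
  T[0,:] = [+0.0000 +0.2308 +0.3077 +0.4615 +0.4615 +0.0769]
  T[1,:] = [-0.4615 +0.0000 +0.1538 -0.3846 +0.2308 +0.2308]
  T[2,:] = [+0.2308 +0.2308 +0.0000 -0.4615 -0.4615 -0.1538]
  T[3,:] = [+0.4286 +0.5714 -0.2857 +0.0000 +0.1429 +0.1429]
  T[4,:] = [+0.2500 -0.2500 -0.7500 -0.1250 +0.0000 -0.1250]
  T[5,:] = [-0.0667 -0.2667 -0.3333 -0.4000 -0.4000 +0.0000]
|eigenvalues of T|: 1.1279, 0.7550, 0.6950, 0.6950, 0.1825, 0.0026.
spectral radius ρ = 1.1279; 1.1279 > 1, so it fails to converge.

no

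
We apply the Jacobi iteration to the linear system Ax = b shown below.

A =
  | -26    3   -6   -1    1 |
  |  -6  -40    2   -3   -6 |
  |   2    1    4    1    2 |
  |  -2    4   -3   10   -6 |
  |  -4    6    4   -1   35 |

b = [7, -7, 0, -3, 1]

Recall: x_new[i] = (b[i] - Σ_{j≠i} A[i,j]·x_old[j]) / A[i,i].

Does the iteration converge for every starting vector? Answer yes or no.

yes

Diagonal D = diag(-26, -40, 4, 10, 35); L, U strict lower/upper.
Jacobi: T = -D⁻¹(L+U), T[2,1] = -(1)/(4) = -0.2500; T[2,2] = 0.
  T[0,:] = [+0.0000, +0.1154, -0.2308, -0.0385, +0.0385]
  T[1,:] = [-0.1500, +0.0000, +0.0500, -0.0750, -0.1500]
  T[2,:] = [-0.5000, -0.2500, +0.0000, -0.2500, -0.5000]
  T[3,:] = [+0.2000, -0.4000, +0.3000, +0.0000, +0.6000]
  T[4,:] = [+0.1143, -0.1714, -0.1143, +0.0286, +0.0000]
|λ(T)| sorted: 0.4774, 0.3087, 0.3087, 0.0998, 0.0904.
spectral radius ρ = 0.4774; 0.4774 < 1 ⇒ converges.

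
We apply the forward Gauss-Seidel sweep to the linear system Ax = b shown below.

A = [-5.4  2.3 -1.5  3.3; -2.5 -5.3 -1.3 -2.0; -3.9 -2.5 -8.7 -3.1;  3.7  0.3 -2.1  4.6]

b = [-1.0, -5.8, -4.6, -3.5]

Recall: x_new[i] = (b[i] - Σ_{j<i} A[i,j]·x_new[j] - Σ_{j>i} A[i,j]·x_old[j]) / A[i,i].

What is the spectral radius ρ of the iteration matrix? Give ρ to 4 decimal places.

0.8927

Write A = D+L+U with D = diag(-5.4, -5.3, -8.7, 4.6).
T_GS = -(D+L)⁻¹U: row 0 first, T[0,2] = -(-1.5)/(-5.4) = -0.2778; later rows by forward substitution.
  T[0,:] = [+0.0000  +0.4259  -0.2778  +0.6111]
  T[1,:] = [+0.0000  -0.2009  -0.1143  -0.6656]
  T[2,:] = [+0.0000  -0.1332  +0.1574  -0.4390]
  T[3,:] = [+0.0000  -0.3903  +0.3027  -0.6485]
|roots of det(T-λI)|: 0.8927, 0.1831, 0.1831, 0.0000.
ρ = 0.8927; 0.8927 < 1: convergent.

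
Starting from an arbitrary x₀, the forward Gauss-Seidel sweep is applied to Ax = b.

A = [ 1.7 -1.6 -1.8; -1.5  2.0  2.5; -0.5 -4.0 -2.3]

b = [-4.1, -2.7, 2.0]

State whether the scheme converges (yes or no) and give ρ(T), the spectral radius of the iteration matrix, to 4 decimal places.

no, ρ = 1.4455

Write A = D+L+U with D = diag(1.7, 2, -2.3).
T_GS = -(D+L)⁻¹U: row 0 first, T[0,1] = -(-1.6)/(1.7) = +0.9412; later rows by forward substitution.
  T[0,:] = [+0.0000  +0.9412  +1.0588]
  T[1,:] = [+0.0000  +0.7059  -0.4559]
  T[2,:] = [+0.0000  -1.4322  +0.5627]
|eigenvalues of T|: 1.4455, 0.1769, 0.0000.
ρ(T) = max|λ| = 1.4455; 1.4455 > 1, so it fails to converge.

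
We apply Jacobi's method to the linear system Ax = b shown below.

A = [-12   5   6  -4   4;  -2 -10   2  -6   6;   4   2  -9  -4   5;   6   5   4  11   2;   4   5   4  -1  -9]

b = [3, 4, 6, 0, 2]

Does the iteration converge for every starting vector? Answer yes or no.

no

A = D + L + U where D = diag(-12, -10, -9, 11, -9).
Jacobi T = -D⁻¹(L+U): T[3,0] = -(6)/(11) = -0.5455; T[3,3] = 0.
  T[0,:] = [+0.0000 +0.4167 +0.5000 -0.3333 +0.3333]
  T[1,:] = [-0.2000 +0.0000 +0.2000 -0.6000 +0.6000]
  T[2,:] = [+0.4444 +0.2222 +0.0000 -0.4444 +0.5556]
  T[3,:] = [-0.5455 -0.4545 -0.3636 +0.0000 -0.1818]
  T[4,:] = [+0.4444 +0.5556 +0.4444 -0.1111 +0.0000]
eigenvalue magnitudes: 1.5030, 0.6575, 0.6575, 0.1222, 0.0848.
ρ(T) = max|λ| = 1.5030; 1.5030 > 1, so it fails to converge.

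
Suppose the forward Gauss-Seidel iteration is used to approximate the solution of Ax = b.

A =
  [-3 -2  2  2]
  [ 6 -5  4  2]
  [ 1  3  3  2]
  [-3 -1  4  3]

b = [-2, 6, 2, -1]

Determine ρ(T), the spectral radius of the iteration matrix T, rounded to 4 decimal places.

Write A = D+L+U with D = diag(-3, -5, 3, 3).
T_GS = -(D+L)⁻¹U: row 0 first, T[0,2] = -(2)/(-3) = +0.6667; later rows by forward substitution.
  T[0,:] = [+0.0000 -0.6667 +0.6667 +0.6667]
  T[1,:] = [+0.0000 -0.8000 +1.6000 +1.2000]
  T[2,:] = [+0.0000 +1.0222 -1.8222 -2.0889]
  T[3,:] = [+0.0000 -2.2963 +3.6296 +3.8519]
|λ(T)| sorted: 1.3747, 0.5086, 0.5086, 0.0000.
spectral radius ρ = 1.3747; 1.3747 > 1: divergent.

1.3747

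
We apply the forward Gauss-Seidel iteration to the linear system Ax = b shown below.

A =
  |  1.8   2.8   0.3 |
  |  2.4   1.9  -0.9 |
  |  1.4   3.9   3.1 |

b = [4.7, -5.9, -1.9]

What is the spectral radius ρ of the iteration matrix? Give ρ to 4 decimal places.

1.4146

Split A = D + L + U, D = diag(1.8, 1.9, 3.1).
GS T = -(D+L)⁻¹U: row 0 first, T[0,1] = -(2.8)/(1.8) = -1.5556; later rows by forward substitution.
  T[0,:] = [+0.0000 -1.5556 -0.1667]
  T[1,:] = [+0.0000 +1.9649 +0.6842]
  T[2,:] = [+0.0000 -1.7695 -0.7855]
moduli |λ_i(T)| = 1.4146, 0.2352, 0.0000.
ρ = 1.4146; 1.4146 > 1: divergent.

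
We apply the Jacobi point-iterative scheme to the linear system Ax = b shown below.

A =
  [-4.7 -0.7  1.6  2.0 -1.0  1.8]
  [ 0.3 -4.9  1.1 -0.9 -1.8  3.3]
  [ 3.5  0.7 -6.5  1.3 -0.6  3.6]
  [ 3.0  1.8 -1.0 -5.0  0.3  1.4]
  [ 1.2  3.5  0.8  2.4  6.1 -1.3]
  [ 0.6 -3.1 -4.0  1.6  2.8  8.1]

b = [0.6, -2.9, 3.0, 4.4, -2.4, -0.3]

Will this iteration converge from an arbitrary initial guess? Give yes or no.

no

Let D = diag(-4.7, -4.9, -6.5, -5, 6.1, 8.1); L, U the strict triangles.
Jacobi T = -D⁻¹(L+U): T[0,3] = -(2)/(-4.7) = +0.4255; T[0,0] = 0.
  T[0,:] = [+0.0000 -0.1489 +0.3404 +0.4255 -0.2128 +0.3830]
  T[1,:] = [+0.0612 +0.0000 +0.2245 -0.1837 -0.3673 +0.6735]
  T[2,:] = [+0.5385 +0.1077 +0.0000 +0.2000 -0.0923 +0.5538]
  T[3,:] = [+0.6000 +0.3600 -0.2000 +0.0000 +0.0600 +0.2800]
  T[4,:] = [-0.1967 -0.5738 -0.1311 -0.3934 +0.0000 +0.2131]
  T[5,:] = [-0.0741 +0.3827 +0.4938 -0.1975 -0.3457 +0.0000]
eigenvalue magnitudes: 1.1510, 0.6226, 0.6226, 0.2038, 0.1442, 0.0666.
ρ(T) = max|λ| = 1.1510; 1.1510 > 1, so it fails to converge.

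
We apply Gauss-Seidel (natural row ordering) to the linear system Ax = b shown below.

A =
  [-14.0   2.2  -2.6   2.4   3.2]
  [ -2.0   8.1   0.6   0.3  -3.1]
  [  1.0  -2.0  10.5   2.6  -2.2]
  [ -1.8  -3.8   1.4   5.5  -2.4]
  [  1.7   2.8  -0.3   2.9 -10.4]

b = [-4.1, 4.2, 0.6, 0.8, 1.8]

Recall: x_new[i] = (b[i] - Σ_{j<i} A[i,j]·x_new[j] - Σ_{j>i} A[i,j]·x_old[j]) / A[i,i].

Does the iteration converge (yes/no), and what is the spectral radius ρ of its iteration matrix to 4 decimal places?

yes, ρ = 0.5869

A = D + L + U where D = diag(-14, 8.1, 10.5, 5.5, -10.4).
GS T = -(D+L)⁻¹U: row 0 first, T[0,4] = -(3.2)/(-14) = +0.2286; later rows by forward substitution.
  T[0,:] = [+0.0000, +0.1571, -0.1857, +0.1714, +0.2286]
  T[1,:] = [+0.0000, +0.0388, -0.1199, +0.0053, +0.4392]
  T[2,:] = [+0.0000, -0.0076, -0.0052, -0.2629, +0.2714]
  T[3,:] = [+0.0000, +0.0802, -0.1423, +0.1267, +0.7455]
  T[4,:] = [+0.0000, +0.0587, -0.1022, +0.0724, +0.3556]
|λ(T)| sorted: 0.5869, 0.1036, 0.1036, 0.0326, 0.0000.
ρ(T) = max|λ| = 0.5869; 0.5869 < 1 ⇒ converges.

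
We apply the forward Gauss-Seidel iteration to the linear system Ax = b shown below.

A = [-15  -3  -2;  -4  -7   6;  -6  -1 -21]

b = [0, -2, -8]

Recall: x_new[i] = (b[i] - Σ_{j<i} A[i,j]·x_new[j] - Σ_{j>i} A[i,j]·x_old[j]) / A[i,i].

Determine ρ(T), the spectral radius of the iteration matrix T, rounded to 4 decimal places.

Write A = D+L+U with D = diag(-15, -7, -21).
GS T = -(D+L)⁻¹U: row 0 first, T[0,2] = -(-2)/(-15) = -0.1333; later rows by forward substitution.
  T[0,:] = [+0.0000 -0.2000 -0.1333]
  T[1,:] = [+0.0000 +0.1143 +0.9333]
  T[2,:] = [+0.0000 +0.0517 -0.0063]
|eigenvalues of T|: 0.2818, 0.1738, 0.0000.
ρ = 0.2818; 0.2818 < 1: convergent.

0.2818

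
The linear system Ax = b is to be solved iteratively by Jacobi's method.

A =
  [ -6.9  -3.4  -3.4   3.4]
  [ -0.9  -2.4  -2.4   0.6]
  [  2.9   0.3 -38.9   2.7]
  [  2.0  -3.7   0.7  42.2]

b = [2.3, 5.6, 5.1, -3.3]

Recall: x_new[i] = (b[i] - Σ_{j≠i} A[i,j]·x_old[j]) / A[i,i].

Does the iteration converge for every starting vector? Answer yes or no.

yes

Split A = D + L + U, D = diag(-6.9, -2.4, -38.9, 42.2).
T_J = -D⁻¹(L+U): T[0,1] = -(-3.4)/(-6.9) = -0.4928; T[0,0] = 0.
  T[0,:] = [+0.0000 -0.4928 -0.4928 +0.4928]
  T[1,:] = [-0.3750 +0.0000 -1.0000 +0.2500]
  T[2,:] = [+0.0746 +0.0077 +0.0000 +0.0694]
  T[3,:] = [-0.0474 +0.0877 -0.0166 +0.0000]
|eigenvalues of T|: 0.4203, 0.2811, 0.2811, 0.0801.
spectral radius ρ = 0.4203; 0.4203 < 1 ⇒ converges.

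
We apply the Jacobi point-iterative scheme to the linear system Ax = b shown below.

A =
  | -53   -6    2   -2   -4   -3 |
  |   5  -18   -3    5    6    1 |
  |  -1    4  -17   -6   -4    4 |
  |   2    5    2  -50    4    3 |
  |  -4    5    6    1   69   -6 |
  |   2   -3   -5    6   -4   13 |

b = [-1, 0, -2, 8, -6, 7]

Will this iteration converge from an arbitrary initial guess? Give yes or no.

Split A = D + L + U, D = diag(-53, -18, -17, -50, 69, 13).
Jacobi: T = -D⁻¹(L+U), T[2,4] = -(-4)/(-17) = -0.2353; T[2,2] = 0.
  T[0,:] = [+0.0000, -0.1132, +0.0377, -0.0377, -0.0755, -0.0566]
  T[1,:] = [+0.2778, +0.0000, -0.1667, +0.2778, +0.3333, +0.0556]
  T[2,:] = [-0.0588, +0.2353, +0.0000, -0.3529, -0.2353, +0.2353]
  T[3,:] = [+0.0400, +0.1000, +0.0400, +0.0000, +0.0800, +0.0600]
  T[4,:] = [+0.0580, -0.0725, -0.0870, -0.0145, +0.0000, +0.0870]
  T[5,:] = [-0.1538, +0.2308, +0.3846, -0.4615, +0.3077, +0.0000]
|roots of det(T-λI)|: 0.4237, 0.2456, 0.2456, 0.1688, 0.1688, 0.0681.
ρ(T) = max|λ| = 0.4237; 0.4237 < 1 ⇒ converges.

yes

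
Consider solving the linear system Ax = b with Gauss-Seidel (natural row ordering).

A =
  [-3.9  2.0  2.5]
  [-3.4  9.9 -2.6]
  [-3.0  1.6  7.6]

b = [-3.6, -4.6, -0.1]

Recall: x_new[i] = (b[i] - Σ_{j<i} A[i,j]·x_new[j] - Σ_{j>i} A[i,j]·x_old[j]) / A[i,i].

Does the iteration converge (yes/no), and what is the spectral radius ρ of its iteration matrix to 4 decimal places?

Let D = diag(-3.9, 9.9, 7.6); L, U the strict triangles.
GS T = -(D+L)⁻¹U: row 0 first, T[0,2] = -(2.5)/(-3.9) = +0.6410; later rows by forward substitution.
  T[0,:] = [+0.0000  +0.5128  +0.6410]
  T[1,:] = [+0.0000  +0.1761  +0.4828]
  T[2,:] = [+0.0000  +0.1654  +0.1514]
moduli |λ_i(T)| = 0.4466, 0.1190, 0.0000.
ρ(T) = max|λ| = 0.4466; 0.4466 < 1: convergent.

yes, ρ = 0.4466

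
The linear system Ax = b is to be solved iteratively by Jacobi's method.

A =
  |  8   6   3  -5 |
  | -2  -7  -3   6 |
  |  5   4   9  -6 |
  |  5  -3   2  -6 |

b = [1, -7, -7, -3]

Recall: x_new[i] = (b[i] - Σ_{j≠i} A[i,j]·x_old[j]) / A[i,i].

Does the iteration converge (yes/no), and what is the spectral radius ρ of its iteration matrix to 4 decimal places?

A = D + L + U where D = diag(8, -7, 9, -6).
Jacobi T = -D⁻¹(L+U): T[3,0] = -(5)/(-6) = +0.8333; T[3,3] = 0.
  T[0,:] = [+0.0000, -0.7500, -0.3750, +0.6250]
  T[1,:] = [-0.2857, +0.0000, -0.4286, +0.8571]
  T[2,:] = [-0.5556, -0.4444, +0.0000, +0.6667]
  T[3,:] = [+0.8333, -0.5000, +0.3333, +0.0000]
eigenvalue magnitudes: 1.3450, 0.7050, 0.7050, 0.4120.
ρ(T) = max|λ| = 1.3450; 1.3450 > 1 ⇒ diverges.

no, ρ = 1.3450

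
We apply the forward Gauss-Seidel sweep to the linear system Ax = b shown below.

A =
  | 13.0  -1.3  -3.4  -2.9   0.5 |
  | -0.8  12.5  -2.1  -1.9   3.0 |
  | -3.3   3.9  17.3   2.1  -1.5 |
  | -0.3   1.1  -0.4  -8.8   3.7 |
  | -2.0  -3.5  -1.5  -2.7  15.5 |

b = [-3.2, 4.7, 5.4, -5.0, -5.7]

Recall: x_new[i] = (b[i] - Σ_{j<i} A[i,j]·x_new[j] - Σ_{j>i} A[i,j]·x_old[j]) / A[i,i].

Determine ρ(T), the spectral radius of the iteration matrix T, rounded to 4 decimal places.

Diagonal D = diag(13, 12.5, 17.3, -8.8, 15.5); L, U strict lower/upper.
T_GS = -(D+L)⁻¹U: row 0 first, T[0,1] = -(-1.3)/(13) = +0.1000; later rows by forward substitution.
  T[0,:] = [+0.0000, +0.1000, +0.2615, +0.2231, -0.0385]
  T[1,:] = [+0.0000, +0.0064, +0.1847, +0.1663, -0.2425]
  T[2,:] = [+0.0000, +0.0176, +0.0082, -0.1163, +0.1340]
  T[3,:] = [+0.0000, -0.0034, +0.0138, +0.0185, +0.3854]
  T[4,:] = [+0.0000, +0.0155, +0.0787, +0.0583, +0.0204]
|eigenvalues of T|: 0.1785, 0.1419, 0.1419, 0.0308, 0.0000.
ρ(T) = max|λ| = 0.1785; 0.1785 < 1 ⇒ converges.

0.1785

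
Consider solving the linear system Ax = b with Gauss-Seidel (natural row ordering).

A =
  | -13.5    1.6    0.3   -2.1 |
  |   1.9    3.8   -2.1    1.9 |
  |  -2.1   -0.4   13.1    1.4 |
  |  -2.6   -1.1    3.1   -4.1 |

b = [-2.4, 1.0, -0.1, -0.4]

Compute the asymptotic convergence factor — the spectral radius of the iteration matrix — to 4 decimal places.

0.2978

Write A = D+L+U with D = diag(-13.5, 3.8, 13.1, -4.1).
Gauss-Seidel: T = -(D+L)⁻¹U, row 0 first, T[0,3] = -(-2.1)/(-13.5) = -0.1556; later rows by forward substitution.
  T[0,:] = [+0.0000  +0.1185  +0.0222  -0.1556]
  T[1,:] = [+0.0000  -0.0593  +0.5415  -0.4222]
  T[2,:] = [+0.0000  +0.0172  +0.0201  -0.1447]
  T[3,:] = [+0.0000  -0.0463  -0.1442  +0.1025]
eigenvalue magnitudes: 0.2978, 0.1221, 0.1221, 0.0000.
ρ(T) = max|λ| = 0.2978; 0.2978 < 1 ⇒ converges.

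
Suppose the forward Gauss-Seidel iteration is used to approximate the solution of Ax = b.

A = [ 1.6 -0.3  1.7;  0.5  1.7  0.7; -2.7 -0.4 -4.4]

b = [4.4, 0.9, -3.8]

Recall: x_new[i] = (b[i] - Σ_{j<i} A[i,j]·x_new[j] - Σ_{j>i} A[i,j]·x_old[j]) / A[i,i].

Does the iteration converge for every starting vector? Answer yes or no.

Write A = D+L+U with D = diag(1.6, 1.7, -4.4).
GS T = -(D+L)⁻¹U: row 0 first, T[0,1] = -(-0.3)/(1.6) = +0.1875; later rows by forward substitution.
  T[0,:] = [+0.0000  +0.1875  -1.0625]
  T[1,:] = [+0.0000  -0.0551  -0.0993]
  T[2,:] = [+0.0000  -0.1100  +0.6610]
|roots of det(T-λI)|: 0.6760, 0.0701, 0.0000.
spectral radius ρ = 0.6760; 0.6760 < 1, so it converges for any x₀.

yes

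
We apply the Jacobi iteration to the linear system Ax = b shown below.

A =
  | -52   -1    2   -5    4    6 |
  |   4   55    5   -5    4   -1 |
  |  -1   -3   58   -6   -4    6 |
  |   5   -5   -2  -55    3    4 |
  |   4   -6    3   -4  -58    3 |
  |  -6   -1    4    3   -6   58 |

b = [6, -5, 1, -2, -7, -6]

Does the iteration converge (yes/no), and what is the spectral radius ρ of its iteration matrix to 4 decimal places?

A = D + L + U where D = diag(-52, 55, 58, -55, -58, 58).
T_J = -D⁻¹(L+U): T[1,2] = -(5)/(55) = -0.0909; T[1,1] = 0.
  T[0,:] = [+0.0000 -0.0192 +0.0385 -0.0962 +0.0769 +0.1154]
  T[1,:] = [-0.0727 +0.0000 -0.0909 +0.0909 -0.0727 +0.0182]
  T[2,:] = [+0.0172 +0.0517 +0.0000 +0.1034 +0.0690 -0.1034]
  T[3,:] = [+0.0909 -0.0909 -0.0364 +0.0000 +0.0545 +0.0727]
  T[4,:] = [+0.0690 -0.1034 +0.0517 -0.0690 +0.0000 +0.0517]
  T[5,:] = [+0.1034 +0.0172 -0.0690 -0.0517 +0.1034 +0.0000]
|roots of det(T-λI)|: 0.1683, 0.1339, 0.1339, 0.1127, 0.0403, 0.0403.
ρ = 0.1683; 0.1683 < 1: convergent.

yes, ρ = 0.1683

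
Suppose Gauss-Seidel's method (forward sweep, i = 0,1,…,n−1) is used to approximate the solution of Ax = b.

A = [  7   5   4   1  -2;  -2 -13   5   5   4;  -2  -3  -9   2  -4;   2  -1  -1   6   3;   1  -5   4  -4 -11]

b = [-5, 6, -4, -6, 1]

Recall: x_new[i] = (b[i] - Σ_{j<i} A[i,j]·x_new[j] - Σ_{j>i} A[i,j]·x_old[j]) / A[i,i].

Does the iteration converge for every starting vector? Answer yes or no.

yes

Write A = D+L+U with D = diag(7, -13, -9, 6, -11).
GS T = -(D+L)⁻¹U: row 0 first, T[0,2] = -(4)/(7) = -0.5714; later rows by forward substitution.
  T[0,:] = [+0.0000  -0.7143  -0.5714  -0.1429  +0.2857]
  T[1,:] = [+0.0000  +0.1099  +0.4725  +0.4066  +0.2637]
  T[2,:] = [+0.0000  +0.1221  -0.0305  +0.1184  -0.5958]
  T[3,:] = [+0.0000  +0.2768  +0.2641  +0.1351  -0.6506]
  T[4,:] = [+0.0000  -0.1711  -0.3739  -0.2039  -0.0740]
|roots of det(T-λI)|: 0.8736, 0.5096, 0.1908, 0.0327, 0.0000.
ρ = 0.8736; 0.8736 < 1 ⇒ converges.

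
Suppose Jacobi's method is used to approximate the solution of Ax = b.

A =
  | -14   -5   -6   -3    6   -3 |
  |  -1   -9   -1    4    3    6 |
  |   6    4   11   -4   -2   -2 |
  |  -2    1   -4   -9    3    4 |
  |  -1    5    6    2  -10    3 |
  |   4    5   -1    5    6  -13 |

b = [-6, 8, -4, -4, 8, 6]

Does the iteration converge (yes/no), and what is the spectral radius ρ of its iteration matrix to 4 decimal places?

Split A = D + L + U, D = diag(-14, -9, 11, -9, -10, -13).
Jacobi T = -D⁻¹(L+U): T[2,5] = -(-2)/(11) = +0.1818; T[2,2] = 0.
  T[0,:] = [+0.0000  -0.3571  -0.4286  -0.2143  +0.4286  -0.2143]
  T[1,:] = [-0.1111  +0.0000  -0.1111  +0.4444  +0.3333  +0.6667]
  T[2,:] = [-0.5455  -0.3636  +0.0000  +0.3636  +0.1818  +0.1818]
  T[3,:] = [-0.2222  +0.1111  -0.4444  +0.0000  +0.3333  +0.4444]
  T[4,:] = [-0.1000  +0.5000  +0.6000  +0.2000  +0.0000  +0.3000]
  T[5,:] = [+0.3077  +0.3846  -0.0769  +0.3846  +0.4615  +0.0000]
eigenvalue magnitudes: 1.1485, 0.8016, 0.4730, 0.4730, 0.4257, 0.4257.
ρ = 1.1485; 1.1485 > 1, so it fails to converge.

no, ρ = 1.1485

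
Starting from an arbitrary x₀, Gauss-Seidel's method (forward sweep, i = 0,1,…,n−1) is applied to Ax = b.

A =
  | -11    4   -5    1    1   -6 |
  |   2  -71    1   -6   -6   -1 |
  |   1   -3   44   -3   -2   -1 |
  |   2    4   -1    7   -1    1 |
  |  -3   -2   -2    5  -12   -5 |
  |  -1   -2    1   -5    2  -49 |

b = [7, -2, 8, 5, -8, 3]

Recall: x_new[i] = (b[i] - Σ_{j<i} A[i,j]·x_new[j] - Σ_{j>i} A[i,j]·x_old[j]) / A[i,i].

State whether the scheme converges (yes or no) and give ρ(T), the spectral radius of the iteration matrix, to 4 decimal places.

yes, ρ = 0.2554

Diagonal D = diag(-11, -71, 44, 7, -12, -49); L, U strict lower/upper.
Gauss-Seidel: T = -(D+L)⁻¹U, row 0 first, T[0,4] = -(1)/(-11) = +0.0909; later rows by forward substitution.
  T[0,:] = [+0.0000 +0.3636 -0.4545 +0.0909 +0.0909 -0.5455]
  T[1,:] = [+0.0000 +0.0102 +0.0013 -0.0819 -0.0819 -0.0294]
  T[2,:] = [+0.0000 -0.0076 +0.0104 +0.0605 +0.0378 +0.0331]
  T[3,:] = [+0.0000 -0.1108 +0.1306 +0.0295 +0.1691 +0.0345]
  T[4,:] = [+0.0000 -0.1375 +0.1661 -0.0069 +0.0551 -0.2665]
  T[5,:] = [+0.0000 -0.0023 +0.0029 -0.0006 -0.0127 -0.0014]
|λ(T)| sorted: 0.2554, 0.1040, 0.1040, 0.0258, 0.0060, 0.0000.
ρ = 0.2554; 0.2554 < 1 ⇒ converges.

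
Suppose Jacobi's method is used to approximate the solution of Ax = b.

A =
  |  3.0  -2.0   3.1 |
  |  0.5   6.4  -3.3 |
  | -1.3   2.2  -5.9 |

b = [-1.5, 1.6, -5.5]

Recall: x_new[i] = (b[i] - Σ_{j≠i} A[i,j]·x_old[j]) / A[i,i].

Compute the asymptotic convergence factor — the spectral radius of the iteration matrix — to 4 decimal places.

0.6610

A = D + L + U where D = diag(3, 6.4, -5.9).
T_J = -D⁻¹(L+U): T[1,0] = -(0.5)/(6.4) = -0.0781; T[1,1] = 0.
  T[0,:] = [+0.0000, +0.6667, -1.0333]
  T[1,:] = [-0.0781, +0.0000, +0.5156]
  T[2,:] = [-0.2203, +0.3729, +0.0000]
eigenvalue magnitudes: 0.6610, 0.5310, 0.1300.
ρ = 0.6610; 0.6610 < 1, so it converges for any x₀.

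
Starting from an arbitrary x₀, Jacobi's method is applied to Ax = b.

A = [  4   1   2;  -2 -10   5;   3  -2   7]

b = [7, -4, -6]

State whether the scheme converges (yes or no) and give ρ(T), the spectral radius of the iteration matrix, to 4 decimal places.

Split A = D + L + U, D = diag(4, -10, 7).
Jacobi T = -D⁻¹(L+U): T[0,1] = -(1)/(4) = -0.2500; T[0,0] = 0.
  T[0,:] = [+0.0000  -0.2500  -0.5000]
  T[1,:] = [-0.2000  +0.0000  +0.5000]
  T[2,:] = [-0.4286  +0.2857  +0.0000]
eigenvalue magnitudes: 0.7218, 0.4891, 0.2327.
ρ(T) = max|λ| = 0.7218; 0.7218 < 1: convergent.

yes, ρ = 0.7218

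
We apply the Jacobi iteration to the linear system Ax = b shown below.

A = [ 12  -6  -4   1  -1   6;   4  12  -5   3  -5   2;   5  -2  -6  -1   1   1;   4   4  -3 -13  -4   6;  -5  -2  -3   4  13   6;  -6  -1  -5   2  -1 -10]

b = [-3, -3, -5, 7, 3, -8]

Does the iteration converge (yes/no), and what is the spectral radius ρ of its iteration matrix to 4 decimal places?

no, ρ = 1.1346

Write A = D+L+U with D = diag(12, 12, -6, -13, 13, -10).
T_J = -D⁻¹(L+U): T[0,2] = -(-4)/(12) = +0.3333; T[0,0] = 0.
  T[0,:] = [+0.0000  +0.5000  +0.3333  -0.0833  +0.0833  -0.5000]
  T[1,:] = [-0.3333  +0.0000  +0.4167  -0.2500  +0.4167  -0.1667]
  T[2,:] = [+0.8333  -0.3333  +0.0000  -0.1667  +0.1667  +0.1667]
  T[3,:] = [+0.3077  +0.3077  -0.2308  +0.0000  -0.3077  +0.4615]
  T[4,:] = [+0.3846  +0.1538  +0.2308  -0.3077  +0.0000  -0.4615]
  T[5,:] = [-0.6000  -0.1000  -0.5000  +0.2000  -0.1000  +0.0000]
moduli |λ_i(T)| = 1.1346, 0.5092, 0.5092, 0.4169, 0.3650, 0.3650.
ρ = 1.1346; 1.1346 > 1: divergent.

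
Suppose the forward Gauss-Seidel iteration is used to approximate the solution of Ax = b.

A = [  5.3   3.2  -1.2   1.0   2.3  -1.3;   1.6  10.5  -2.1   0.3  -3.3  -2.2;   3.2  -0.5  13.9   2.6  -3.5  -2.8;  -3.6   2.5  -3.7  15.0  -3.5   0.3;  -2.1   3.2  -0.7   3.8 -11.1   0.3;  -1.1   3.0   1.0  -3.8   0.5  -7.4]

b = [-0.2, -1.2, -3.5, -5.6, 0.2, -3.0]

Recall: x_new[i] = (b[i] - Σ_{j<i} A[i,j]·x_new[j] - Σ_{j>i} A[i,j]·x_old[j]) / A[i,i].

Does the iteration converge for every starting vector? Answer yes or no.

Split A = D + L + U, D = diag(5.3, 10.5, 13.9, 15, -11.1, -7.4).
T_GS = -(D+L)⁻¹U: row 0 first, T[0,5] = -(-1.3)/(5.3) = +0.2453; later rows by forward substitution.
  T[0,:] = [+0.0000  -0.6038  +0.2264  -0.1887  -0.4340  +0.2453]
  T[1,:] = [+0.0000  +0.0920  +0.1655  +0.0002  +0.3804  +0.1721]
  T[2,:] = [+0.0000  +0.1423  -0.0462  -0.1436  +0.3654  +0.1512]
  T[3,:] = [+0.0000  -0.1251  +0.0154  -0.0807  +0.1559  +0.0475]
  T[4,:] = [+0.0000  +0.0889  +0.0130  +0.0172  +0.2221  +0.0370]
  T[5,:] = [+0.0000  +0.2165  +0.0202  +0.0513  +0.2031  +0.0319]
moduli |λ_i(T)| = 0.5015, 0.2117, 0.2117, 0.0818, 0.0115, 0.0000.
spectral radius ρ = 0.5015; 0.5015 < 1, so it converges for any x₀.

yes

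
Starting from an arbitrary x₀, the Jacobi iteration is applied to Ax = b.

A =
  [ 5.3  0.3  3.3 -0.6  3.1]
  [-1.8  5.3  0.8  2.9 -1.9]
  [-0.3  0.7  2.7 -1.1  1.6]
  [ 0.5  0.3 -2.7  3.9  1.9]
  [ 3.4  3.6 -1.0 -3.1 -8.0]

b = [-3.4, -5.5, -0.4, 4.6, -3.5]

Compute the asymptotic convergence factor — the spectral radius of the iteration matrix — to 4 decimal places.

Diagonal D = diag(5.3, 5.3, 2.7, 3.9, -8); L, U strict lower/upper.
Jacobi T = -D⁻¹(L+U): T[1,3] = -(2.9)/(5.3) = -0.5472; T[1,1] = 0.
  T[0,:] = [+0.0000, -0.0566, -0.6226, +0.1132, -0.5849]
  T[1,:] = [+0.3396, +0.0000, -0.1509, -0.5472, +0.3585]
  T[2,:] = [+0.1111, -0.2593, +0.0000, +0.4074, -0.5926]
  T[3,:] = [-0.1282, -0.0769, +0.6923, +0.0000, -0.4872]
  T[4,:] = [+0.4250, +0.4500, -0.1250, -0.3875, +0.0000]
|eigenvalues of T|: 1.1271, 0.6198, 0.6198, 0.4309, 0.4309.
ρ = 1.1271; 1.1271 > 1, so it fails to converge.

1.1271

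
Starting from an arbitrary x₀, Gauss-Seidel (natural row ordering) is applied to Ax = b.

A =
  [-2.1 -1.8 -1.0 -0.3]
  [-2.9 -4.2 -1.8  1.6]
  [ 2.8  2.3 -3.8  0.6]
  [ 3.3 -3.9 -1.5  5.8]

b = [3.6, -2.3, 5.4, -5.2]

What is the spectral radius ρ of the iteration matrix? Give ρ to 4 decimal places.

Write A = D+L+U with D = diag(-2.1, -4.2, -3.8, 5.8).
GS T = -(D+L)⁻¹U: row 0 first, T[0,1] = -(-1.8)/(-2.1) = -0.8571; later rows by forward substitution.
  T[0,:] = [+0.0000 -0.8571 -0.4762 -0.1429]
  T[1,:] = [+0.0000 +0.5918 -0.0998 +0.4796]
  T[2,:] = [+0.0000 -0.2734 -0.4113 +0.3429]
  T[3,:] = [+0.0000 +0.8149 +0.0975 +0.4924]
|roots of det(T-λI)|: 1.1678, 0.5465, 0.0517, 0.0000.
spectral radius ρ = 1.1678; 1.1678 > 1, so it fails to converge.

1.1678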